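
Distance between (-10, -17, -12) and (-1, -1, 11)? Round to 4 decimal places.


d = sqrt((-1--10)^2 + (-1--17)^2 + (11--12)^2) = 29.4279

29.4279


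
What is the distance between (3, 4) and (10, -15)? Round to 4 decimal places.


d = sqrt((10-3)^2 + (-15-4)^2) = 20.2485

20.2485


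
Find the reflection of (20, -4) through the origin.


Reflection through origin: (x, y) -> (-x, -y)
(20, -4) -> (-20, 4)

(-20, 4)


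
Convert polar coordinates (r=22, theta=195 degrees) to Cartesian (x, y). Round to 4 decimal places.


x = 22 * cos(195) = -21.2504
y = 22 * sin(195) = -5.694

(-21.2504, -5.694)


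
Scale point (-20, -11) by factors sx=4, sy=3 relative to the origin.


Scaling: (x*sx, y*sy) = (-20*4, -11*3) = (-80, -33)

(-80, -33)


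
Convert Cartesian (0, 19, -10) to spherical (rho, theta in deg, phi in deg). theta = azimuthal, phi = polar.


rho = sqrt(0^2 + 19^2 + (-10)^2) = 21.4709
theta = atan2(19, 0) = 90 deg
phi = acos(-10/21.4709) = 117.7585 deg

rho = 21.4709, theta = 90 deg, phi = 117.7585 deg


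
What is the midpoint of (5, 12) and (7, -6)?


Midpoint = ((5+7)/2, (12+-6)/2) = (6, 3)

(6, 3)


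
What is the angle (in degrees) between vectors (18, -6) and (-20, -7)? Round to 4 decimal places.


dot = 18*-20 + -6*-7 = -318
|u| = 18.9737, |v| = 21.1896
cos(angle) = -0.791
angle = 142.275 degrees

142.275 degrees


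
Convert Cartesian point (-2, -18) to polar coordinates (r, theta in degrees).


r = sqrt((-2)^2 + (-18)^2) = 18.1108
theta = atan2(-18, -2) = 263.6598 degrees

r = 18.1108, theta = 263.6598 degrees


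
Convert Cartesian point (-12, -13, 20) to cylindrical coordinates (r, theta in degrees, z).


r = sqrt((-12)^2 + (-13)^2) = 17.6918
theta = atan2(-13, -12) = 227.2906 deg
z = 20

r = 17.6918, theta = 227.2906 deg, z = 20


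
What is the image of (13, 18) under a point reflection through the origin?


Reflection through origin: (x, y) -> (-x, -y)
(13, 18) -> (-13, -18)

(-13, -18)


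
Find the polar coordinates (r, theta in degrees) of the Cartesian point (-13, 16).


r = sqrt((-13)^2 + 16^2) = 20.6155
theta = atan2(16, -13) = 129.0939 degrees

r = 20.6155, theta = 129.0939 degrees


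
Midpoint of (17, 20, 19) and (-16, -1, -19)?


Midpoint = ((17+-16)/2, (20+-1)/2, (19+-19)/2) = (0.5, 9.5, 0)

(0.5, 9.5, 0)


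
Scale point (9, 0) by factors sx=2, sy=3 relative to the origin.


Scaling: (x*sx, y*sy) = (9*2, 0*3) = (18, 0)

(18, 0)


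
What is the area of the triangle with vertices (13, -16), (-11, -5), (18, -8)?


Area = |x1(y2-y3) + x2(y3-y1) + x3(y1-y2)| / 2
= |13*(-5--8) + -11*(-8--16) + 18*(-16--5)| / 2
= 123.5

123.5


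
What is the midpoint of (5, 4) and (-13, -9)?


Midpoint = ((5+-13)/2, (4+-9)/2) = (-4, -2.5)

(-4, -2.5)


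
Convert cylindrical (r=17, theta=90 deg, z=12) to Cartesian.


x = 17 * cos(90) = 0
y = 17 * sin(90) = 17
z = 12

(0, 17, 12)


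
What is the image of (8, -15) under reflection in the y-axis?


Reflection across y-axis: (x, y) -> (-x, y)
(8, -15) -> (-8, -15)

(-8, -15)


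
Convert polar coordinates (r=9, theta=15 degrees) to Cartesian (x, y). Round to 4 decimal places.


x = 9 * cos(15) = 8.6933
y = 9 * sin(15) = 2.3294

(8.6933, 2.3294)


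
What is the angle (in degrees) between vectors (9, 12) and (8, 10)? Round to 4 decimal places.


dot = 9*8 + 12*10 = 192
|u| = 15, |v| = 12.8062
cos(angle) = 0.9995
angle = 1.7899 degrees

1.7899 degrees


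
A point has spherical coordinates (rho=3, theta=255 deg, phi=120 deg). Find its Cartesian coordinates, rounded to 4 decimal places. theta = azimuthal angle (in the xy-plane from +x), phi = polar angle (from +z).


x = 3 * sin(120) * cos(255) = -0.6724
y = 3 * sin(120) * sin(255) = -2.5095
z = 3 * cos(120) = -1.5

(-0.6724, -2.5095, -1.5)


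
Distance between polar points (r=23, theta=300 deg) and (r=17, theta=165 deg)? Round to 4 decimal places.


d = sqrt(r1^2 + r2^2 - 2*r1*r2*cos(t2-t1))
d = sqrt(23^2 + 17^2 - 2*23*17*cos(165-300)) = 37.0264

37.0264


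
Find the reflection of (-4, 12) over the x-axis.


Reflection across x-axis: (x, y) -> (x, -y)
(-4, 12) -> (-4, -12)

(-4, -12)


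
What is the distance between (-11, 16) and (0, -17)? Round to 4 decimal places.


d = sqrt((0--11)^2 + (-17-16)^2) = 34.7851

34.7851


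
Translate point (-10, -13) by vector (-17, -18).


Translation: (x+dx, y+dy) = (-10+-17, -13+-18) = (-27, -31)

(-27, -31)


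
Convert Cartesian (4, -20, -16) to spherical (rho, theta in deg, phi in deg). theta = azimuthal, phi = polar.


rho = sqrt(4^2 + (-20)^2 + (-16)^2) = 25.923
theta = atan2(-20, 4) = 281.3099 deg
phi = acos(-16/25.923) = 128.1129 deg

rho = 25.923, theta = 281.3099 deg, phi = 128.1129 deg


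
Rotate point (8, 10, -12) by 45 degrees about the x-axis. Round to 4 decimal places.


x' = 8
y' = 10*cos(45) - -12*sin(45) = 15.5563
z' = 10*sin(45) + -12*cos(45) = -1.4142

(8, 15.5563, -1.4142)


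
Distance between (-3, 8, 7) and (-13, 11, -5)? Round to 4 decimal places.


d = sqrt((-13--3)^2 + (11-8)^2 + (-5-7)^2) = 15.906

15.906


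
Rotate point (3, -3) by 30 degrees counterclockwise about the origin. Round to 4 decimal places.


x' = 3*cos(30) - -3*sin(30) = 4.0981
y' = 3*sin(30) + -3*cos(30) = -1.0981

(4.0981, -1.0981)


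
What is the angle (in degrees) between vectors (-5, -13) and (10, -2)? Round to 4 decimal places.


dot = -5*10 + -13*-2 = -24
|u| = 13.9284, |v| = 10.198
cos(angle) = -0.169
angle = 99.7276 degrees

99.7276 degrees


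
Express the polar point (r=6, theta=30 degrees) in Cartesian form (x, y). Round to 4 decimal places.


x = 6 * cos(30) = 5.1962
y = 6 * sin(30) = 3

(5.1962, 3)


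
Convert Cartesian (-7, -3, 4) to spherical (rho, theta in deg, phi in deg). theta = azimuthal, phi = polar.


rho = sqrt((-7)^2 + (-3)^2 + 4^2) = 8.6023
theta = atan2(-3, -7) = 203.1986 deg
phi = acos(4/8.6023) = 62.2904 deg

rho = 8.6023, theta = 203.1986 deg, phi = 62.2904 deg


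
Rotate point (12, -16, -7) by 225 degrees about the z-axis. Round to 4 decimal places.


x' = 12*cos(225) - -16*sin(225) = -19.799
y' = 12*sin(225) + -16*cos(225) = 2.8284
z' = -7

(-19.799, 2.8284, -7)


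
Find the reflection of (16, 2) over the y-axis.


Reflection across y-axis: (x, y) -> (-x, y)
(16, 2) -> (-16, 2)

(-16, 2)


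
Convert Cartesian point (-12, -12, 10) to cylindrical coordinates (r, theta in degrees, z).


r = sqrt((-12)^2 + (-12)^2) = 16.9706
theta = atan2(-12, -12) = 225 deg
z = 10

r = 16.9706, theta = 225 deg, z = 10


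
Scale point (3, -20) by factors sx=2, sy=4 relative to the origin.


Scaling: (x*sx, y*sy) = (3*2, -20*4) = (6, -80)

(6, -80)


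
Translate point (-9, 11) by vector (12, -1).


Translation: (x+dx, y+dy) = (-9+12, 11+-1) = (3, 10)

(3, 10)


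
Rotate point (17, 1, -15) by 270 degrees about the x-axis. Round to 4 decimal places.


x' = 17
y' = 1*cos(270) - -15*sin(270) = -15
z' = 1*sin(270) + -15*cos(270) = -1

(17, -15, -1)


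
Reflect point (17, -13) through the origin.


Reflection through origin: (x, y) -> (-x, -y)
(17, -13) -> (-17, 13)

(-17, 13)


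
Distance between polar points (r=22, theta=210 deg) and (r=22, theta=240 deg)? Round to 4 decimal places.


d = sqrt(r1^2 + r2^2 - 2*r1*r2*cos(t2-t1))
d = sqrt(22^2 + 22^2 - 2*22*22*cos(240-210)) = 11.388

11.388


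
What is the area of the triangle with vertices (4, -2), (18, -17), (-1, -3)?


Area = |x1(y2-y3) + x2(y3-y1) + x3(y1-y2)| / 2
= |4*(-17--3) + 18*(-3--2) + -1*(-2--17)| / 2
= 44.5

44.5


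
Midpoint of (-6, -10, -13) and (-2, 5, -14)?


Midpoint = ((-6+-2)/2, (-10+5)/2, (-13+-14)/2) = (-4, -2.5, -13.5)

(-4, -2.5, -13.5)


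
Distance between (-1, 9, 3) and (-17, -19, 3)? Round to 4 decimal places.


d = sqrt((-17--1)^2 + (-19-9)^2 + (3-3)^2) = 32.249

32.249


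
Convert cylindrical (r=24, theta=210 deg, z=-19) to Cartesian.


x = 24 * cos(210) = -20.7846
y = 24 * sin(210) = -12
z = -19

(-20.7846, -12, -19)


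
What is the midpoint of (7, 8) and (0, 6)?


Midpoint = ((7+0)/2, (8+6)/2) = (3.5, 7)

(3.5, 7)


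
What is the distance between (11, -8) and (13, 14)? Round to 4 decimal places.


d = sqrt((13-11)^2 + (14--8)^2) = 22.0907

22.0907


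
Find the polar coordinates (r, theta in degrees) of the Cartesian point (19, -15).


r = sqrt(19^2 + (-15)^2) = 24.2074
theta = atan2(-15, 19) = 321.7098 degrees

r = 24.2074, theta = 321.7098 degrees


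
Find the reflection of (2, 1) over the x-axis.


Reflection across x-axis: (x, y) -> (x, -y)
(2, 1) -> (2, -1)

(2, -1)


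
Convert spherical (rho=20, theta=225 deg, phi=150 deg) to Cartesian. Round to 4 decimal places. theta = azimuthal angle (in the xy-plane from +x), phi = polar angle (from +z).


x = 20 * sin(150) * cos(225) = -7.0711
y = 20 * sin(150) * sin(225) = -7.0711
z = 20 * cos(150) = -17.3205

(-7.0711, -7.0711, -17.3205)


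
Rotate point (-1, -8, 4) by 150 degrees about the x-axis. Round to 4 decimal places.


x' = -1
y' = -8*cos(150) - 4*sin(150) = 4.9282
z' = -8*sin(150) + 4*cos(150) = -7.4641

(-1, 4.9282, -7.4641)


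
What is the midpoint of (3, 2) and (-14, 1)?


Midpoint = ((3+-14)/2, (2+1)/2) = (-5.5, 1.5)

(-5.5, 1.5)


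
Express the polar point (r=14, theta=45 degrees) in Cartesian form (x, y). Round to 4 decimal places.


x = 14 * cos(45) = 9.8995
y = 14 * sin(45) = 9.8995

(9.8995, 9.8995)


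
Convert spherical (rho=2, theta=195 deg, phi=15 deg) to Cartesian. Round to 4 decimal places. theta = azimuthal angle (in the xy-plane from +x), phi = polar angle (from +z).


x = 2 * sin(15) * cos(195) = -0.5
y = 2 * sin(15) * sin(195) = -0.134
z = 2 * cos(15) = 1.9319

(-0.5, -0.134, 1.9319)


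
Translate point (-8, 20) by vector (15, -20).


Translation: (x+dx, y+dy) = (-8+15, 20+-20) = (7, 0)

(7, 0)


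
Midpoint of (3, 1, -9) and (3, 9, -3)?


Midpoint = ((3+3)/2, (1+9)/2, (-9+-3)/2) = (3, 5, -6)

(3, 5, -6)


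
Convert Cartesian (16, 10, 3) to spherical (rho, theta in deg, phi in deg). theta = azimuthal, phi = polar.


rho = sqrt(16^2 + 10^2 + 3^2) = 19.105
theta = atan2(10, 16) = 32.0054 deg
phi = acos(3/19.105) = 80.9656 deg

rho = 19.105, theta = 32.0054 deg, phi = 80.9656 deg


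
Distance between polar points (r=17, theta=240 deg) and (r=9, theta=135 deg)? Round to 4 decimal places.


d = sqrt(r1^2 + r2^2 - 2*r1*r2*cos(t2-t1))
d = sqrt(17^2 + 9^2 - 2*17*9*cos(135-240)) = 21.1943

21.1943


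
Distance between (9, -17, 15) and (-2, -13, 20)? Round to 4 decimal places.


d = sqrt((-2-9)^2 + (-13--17)^2 + (20-15)^2) = 12.7279

12.7279


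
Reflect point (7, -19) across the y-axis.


Reflection across y-axis: (x, y) -> (-x, y)
(7, -19) -> (-7, -19)

(-7, -19)


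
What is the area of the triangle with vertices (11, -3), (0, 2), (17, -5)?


Area = |x1(y2-y3) + x2(y3-y1) + x3(y1-y2)| / 2
= |11*(2--5) + 0*(-5--3) + 17*(-3-2)| / 2
= 4

4


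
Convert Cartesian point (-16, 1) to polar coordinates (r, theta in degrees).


r = sqrt((-16)^2 + 1^2) = 16.0312
theta = atan2(1, -16) = 176.4237 degrees

r = 16.0312, theta = 176.4237 degrees


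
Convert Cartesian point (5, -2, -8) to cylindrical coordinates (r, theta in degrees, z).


r = sqrt(5^2 + (-2)^2) = 5.3852
theta = atan2(-2, 5) = 338.1986 deg
z = -8

r = 5.3852, theta = 338.1986 deg, z = -8


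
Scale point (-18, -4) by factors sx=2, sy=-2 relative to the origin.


Scaling: (x*sx, y*sy) = (-18*2, -4*-2) = (-36, 8)

(-36, 8)


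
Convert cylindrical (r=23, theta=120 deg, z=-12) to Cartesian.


x = 23 * cos(120) = -11.5
y = 23 * sin(120) = 19.9186
z = -12

(-11.5, 19.9186, -12)


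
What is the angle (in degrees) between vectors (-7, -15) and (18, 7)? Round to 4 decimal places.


dot = -7*18 + -15*7 = -231
|u| = 16.5529, |v| = 19.3132
cos(angle) = -0.7226
angle = 136.2674 degrees

136.2674 degrees


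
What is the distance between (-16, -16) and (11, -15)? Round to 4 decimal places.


d = sqrt((11--16)^2 + (-15--16)^2) = 27.0185

27.0185


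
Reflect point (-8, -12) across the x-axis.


Reflection across x-axis: (x, y) -> (x, -y)
(-8, -12) -> (-8, 12)

(-8, 12)


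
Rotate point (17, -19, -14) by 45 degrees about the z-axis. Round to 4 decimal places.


x' = 17*cos(45) - -19*sin(45) = 25.4558
y' = 17*sin(45) + -19*cos(45) = -1.4142
z' = -14

(25.4558, -1.4142, -14)


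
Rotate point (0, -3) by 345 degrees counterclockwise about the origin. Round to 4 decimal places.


x' = 0*cos(345) - -3*sin(345) = -0.7765
y' = 0*sin(345) + -3*cos(345) = -2.8978

(-0.7765, -2.8978)


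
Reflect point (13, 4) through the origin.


Reflection through origin: (x, y) -> (-x, -y)
(13, 4) -> (-13, -4)

(-13, -4)


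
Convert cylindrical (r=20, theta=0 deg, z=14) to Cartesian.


x = 20 * cos(0) = 20
y = 20 * sin(0) = 0
z = 14

(20, 0, 14)


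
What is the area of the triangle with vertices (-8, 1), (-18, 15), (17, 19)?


Area = |x1(y2-y3) + x2(y3-y1) + x3(y1-y2)| / 2
= |-8*(15-19) + -18*(19-1) + 17*(1-15)| / 2
= 265

265


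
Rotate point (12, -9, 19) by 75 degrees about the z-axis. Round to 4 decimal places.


x' = 12*cos(75) - -9*sin(75) = 11.7992
y' = 12*sin(75) + -9*cos(75) = 9.2617
z' = 19

(11.7992, 9.2617, 19)


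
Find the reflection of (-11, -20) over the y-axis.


Reflection across y-axis: (x, y) -> (-x, y)
(-11, -20) -> (11, -20)

(11, -20)


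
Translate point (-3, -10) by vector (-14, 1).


Translation: (x+dx, y+dy) = (-3+-14, -10+1) = (-17, -9)

(-17, -9)


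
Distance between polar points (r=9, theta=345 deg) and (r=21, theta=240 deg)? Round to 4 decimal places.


d = sqrt(r1^2 + r2^2 - 2*r1*r2*cos(t2-t1))
d = sqrt(9^2 + 21^2 - 2*9*21*cos(240-345)) = 24.8965

24.8965


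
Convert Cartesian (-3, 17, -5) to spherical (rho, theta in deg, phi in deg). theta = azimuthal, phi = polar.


rho = sqrt((-3)^2 + 17^2 + (-5)^2) = 17.9722
theta = atan2(17, -3) = 100.008 deg
phi = acos(-5/17.9722) = 106.1532 deg

rho = 17.9722, theta = 100.008 deg, phi = 106.1532 deg


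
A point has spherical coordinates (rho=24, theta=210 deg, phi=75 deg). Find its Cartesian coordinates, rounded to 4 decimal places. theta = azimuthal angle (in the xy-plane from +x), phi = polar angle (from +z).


x = 24 * sin(75) * cos(210) = -20.0764
y = 24 * sin(75) * sin(210) = -11.5911
z = 24 * cos(75) = 6.2117

(-20.0764, -11.5911, 6.2117)


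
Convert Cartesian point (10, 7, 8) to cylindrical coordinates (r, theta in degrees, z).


r = sqrt(10^2 + 7^2) = 12.2066
theta = atan2(7, 10) = 34.992 deg
z = 8

r = 12.2066, theta = 34.992 deg, z = 8


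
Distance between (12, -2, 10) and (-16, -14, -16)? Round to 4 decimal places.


d = sqrt((-16-12)^2 + (-14--2)^2 + (-16-10)^2) = 40.05

40.05


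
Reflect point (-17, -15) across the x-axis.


Reflection across x-axis: (x, y) -> (x, -y)
(-17, -15) -> (-17, 15)

(-17, 15)


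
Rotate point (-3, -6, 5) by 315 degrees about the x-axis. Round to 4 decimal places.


x' = -3
y' = -6*cos(315) - 5*sin(315) = -0.7071
z' = -6*sin(315) + 5*cos(315) = 7.7782

(-3, -0.7071, 7.7782)


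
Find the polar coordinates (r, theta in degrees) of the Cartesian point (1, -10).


r = sqrt(1^2 + (-10)^2) = 10.0499
theta = atan2(-10, 1) = 275.7106 degrees

r = 10.0499, theta = 275.7106 degrees


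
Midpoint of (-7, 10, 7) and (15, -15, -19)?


Midpoint = ((-7+15)/2, (10+-15)/2, (7+-19)/2) = (4, -2.5, -6)

(4, -2.5, -6)


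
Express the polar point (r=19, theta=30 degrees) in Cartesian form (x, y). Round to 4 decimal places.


x = 19 * cos(30) = 16.4545
y = 19 * sin(30) = 9.5

(16.4545, 9.5)


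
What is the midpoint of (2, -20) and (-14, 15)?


Midpoint = ((2+-14)/2, (-20+15)/2) = (-6, -2.5)

(-6, -2.5)


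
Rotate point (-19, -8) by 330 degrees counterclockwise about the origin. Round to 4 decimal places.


x' = -19*cos(330) - -8*sin(330) = -20.4545
y' = -19*sin(330) + -8*cos(330) = 2.5718

(-20.4545, 2.5718)


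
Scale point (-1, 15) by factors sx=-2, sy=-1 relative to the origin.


Scaling: (x*sx, y*sy) = (-1*-2, 15*-1) = (2, -15)

(2, -15)


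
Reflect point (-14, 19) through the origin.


Reflection through origin: (x, y) -> (-x, -y)
(-14, 19) -> (14, -19)

(14, -19)


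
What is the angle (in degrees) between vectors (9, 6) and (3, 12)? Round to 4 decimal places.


dot = 9*3 + 6*12 = 99
|u| = 10.8167, |v| = 12.3693
cos(angle) = 0.7399
angle = 42.2737 degrees

42.2737 degrees


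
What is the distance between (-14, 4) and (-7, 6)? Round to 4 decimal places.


d = sqrt((-7--14)^2 + (6-4)^2) = 7.2801

7.2801


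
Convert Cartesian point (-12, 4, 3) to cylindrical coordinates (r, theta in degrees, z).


r = sqrt((-12)^2 + 4^2) = 12.6491
theta = atan2(4, -12) = 161.5651 deg
z = 3

r = 12.6491, theta = 161.5651 deg, z = 3


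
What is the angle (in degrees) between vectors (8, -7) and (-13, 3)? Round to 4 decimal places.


dot = 8*-13 + -7*3 = -125
|u| = 10.6301, |v| = 13.3417
cos(angle) = -0.8814
angle = 151.8087 degrees

151.8087 degrees


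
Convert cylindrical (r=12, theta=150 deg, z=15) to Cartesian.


x = 12 * cos(150) = -10.3923
y = 12 * sin(150) = 6
z = 15

(-10.3923, 6, 15)


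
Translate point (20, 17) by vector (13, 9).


Translation: (x+dx, y+dy) = (20+13, 17+9) = (33, 26)

(33, 26)


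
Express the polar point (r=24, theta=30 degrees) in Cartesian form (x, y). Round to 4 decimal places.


x = 24 * cos(30) = 20.7846
y = 24 * sin(30) = 12

(20.7846, 12)


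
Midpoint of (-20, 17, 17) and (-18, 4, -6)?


Midpoint = ((-20+-18)/2, (17+4)/2, (17+-6)/2) = (-19, 10.5, 5.5)

(-19, 10.5, 5.5)


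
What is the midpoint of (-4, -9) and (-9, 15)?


Midpoint = ((-4+-9)/2, (-9+15)/2) = (-6.5, 3)

(-6.5, 3)


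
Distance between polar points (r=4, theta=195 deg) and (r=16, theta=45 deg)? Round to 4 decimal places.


d = sqrt(r1^2 + r2^2 - 2*r1*r2*cos(t2-t1))
d = sqrt(4^2 + 16^2 - 2*4*16*cos(45-195)) = 19.5666

19.5666


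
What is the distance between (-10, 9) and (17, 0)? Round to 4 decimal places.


d = sqrt((17--10)^2 + (0-9)^2) = 28.4605

28.4605


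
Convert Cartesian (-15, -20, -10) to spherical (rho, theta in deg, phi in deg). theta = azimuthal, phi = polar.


rho = sqrt((-15)^2 + (-20)^2 + (-10)^2) = 26.9258
theta = atan2(-20, -15) = 233.1301 deg
phi = acos(-10/26.9258) = 111.8014 deg

rho = 26.9258, theta = 233.1301 deg, phi = 111.8014 deg


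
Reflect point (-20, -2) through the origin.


Reflection through origin: (x, y) -> (-x, -y)
(-20, -2) -> (20, 2)

(20, 2)


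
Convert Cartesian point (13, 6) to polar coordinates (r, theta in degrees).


r = sqrt(13^2 + 6^2) = 14.3178
theta = atan2(6, 13) = 24.7751 degrees

r = 14.3178, theta = 24.7751 degrees


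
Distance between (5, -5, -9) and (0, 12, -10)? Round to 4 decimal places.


d = sqrt((0-5)^2 + (12--5)^2 + (-10--9)^2) = 17.7482

17.7482


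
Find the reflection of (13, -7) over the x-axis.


Reflection across x-axis: (x, y) -> (x, -y)
(13, -7) -> (13, 7)

(13, 7)


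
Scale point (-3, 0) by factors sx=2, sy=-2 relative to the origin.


Scaling: (x*sx, y*sy) = (-3*2, 0*-2) = (-6, 0)

(-6, 0)


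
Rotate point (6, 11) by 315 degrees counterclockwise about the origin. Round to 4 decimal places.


x' = 6*cos(315) - 11*sin(315) = 12.0208
y' = 6*sin(315) + 11*cos(315) = 3.5355

(12.0208, 3.5355)


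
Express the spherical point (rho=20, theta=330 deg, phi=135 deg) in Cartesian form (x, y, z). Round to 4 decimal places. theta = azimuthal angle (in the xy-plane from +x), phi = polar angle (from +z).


x = 20 * sin(135) * cos(330) = 12.2474
y = 20 * sin(135) * sin(330) = -7.0711
z = 20 * cos(135) = -14.1421

(12.2474, -7.0711, -14.1421)


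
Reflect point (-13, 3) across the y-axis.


Reflection across y-axis: (x, y) -> (-x, y)
(-13, 3) -> (13, 3)

(13, 3)


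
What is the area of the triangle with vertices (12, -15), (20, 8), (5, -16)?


Area = |x1(y2-y3) + x2(y3-y1) + x3(y1-y2)| / 2
= |12*(8--16) + 20*(-16--15) + 5*(-15-8)| / 2
= 76.5

76.5


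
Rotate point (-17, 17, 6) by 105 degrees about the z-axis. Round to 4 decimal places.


x' = -17*cos(105) - 17*sin(105) = -12.0208
y' = -17*sin(105) + 17*cos(105) = -20.8207
z' = 6

(-12.0208, -20.8207, 6)


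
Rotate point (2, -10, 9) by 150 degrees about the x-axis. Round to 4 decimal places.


x' = 2
y' = -10*cos(150) - 9*sin(150) = 4.1603
z' = -10*sin(150) + 9*cos(150) = -12.7942

(2, 4.1603, -12.7942)


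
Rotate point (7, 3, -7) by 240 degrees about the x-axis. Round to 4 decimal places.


x' = 7
y' = 3*cos(240) - -7*sin(240) = -7.5622
z' = 3*sin(240) + -7*cos(240) = 0.9019

(7, -7.5622, 0.9019)


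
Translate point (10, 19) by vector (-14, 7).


Translation: (x+dx, y+dy) = (10+-14, 19+7) = (-4, 26)

(-4, 26)


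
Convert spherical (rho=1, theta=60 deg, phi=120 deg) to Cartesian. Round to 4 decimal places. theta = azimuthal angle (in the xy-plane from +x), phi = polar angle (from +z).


x = 1 * sin(120) * cos(60) = 0.433
y = 1 * sin(120) * sin(60) = 0.75
z = 1 * cos(120) = -0.5

(0.433, 0.75, -0.5)


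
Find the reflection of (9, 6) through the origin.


Reflection through origin: (x, y) -> (-x, -y)
(9, 6) -> (-9, -6)

(-9, -6)


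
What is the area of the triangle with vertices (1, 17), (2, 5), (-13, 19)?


Area = |x1(y2-y3) + x2(y3-y1) + x3(y1-y2)| / 2
= |1*(5-19) + 2*(19-17) + -13*(17-5)| / 2
= 83

83


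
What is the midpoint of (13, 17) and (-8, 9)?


Midpoint = ((13+-8)/2, (17+9)/2) = (2.5, 13)

(2.5, 13)


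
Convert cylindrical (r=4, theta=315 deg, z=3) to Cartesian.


x = 4 * cos(315) = 2.8284
y = 4 * sin(315) = -2.8284
z = 3

(2.8284, -2.8284, 3)


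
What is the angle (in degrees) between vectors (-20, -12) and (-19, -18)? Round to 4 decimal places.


dot = -20*-19 + -12*-18 = 596
|u| = 23.3238, |v| = 26.1725
cos(angle) = 0.9763
angle = 12.4881 degrees

12.4881 degrees


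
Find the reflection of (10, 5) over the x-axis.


Reflection across x-axis: (x, y) -> (x, -y)
(10, 5) -> (10, -5)

(10, -5)


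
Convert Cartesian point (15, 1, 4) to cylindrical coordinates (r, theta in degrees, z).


r = sqrt(15^2 + 1^2) = 15.0333
theta = atan2(1, 15) = 3.8141 deg
z = 4

r = 15.0333, theta = 3.8141 deg, z = 4


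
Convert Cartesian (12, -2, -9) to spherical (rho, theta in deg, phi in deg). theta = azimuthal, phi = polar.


rho = sqrt(12^2 + (-2)^2 + (-9)^2) = 15.1327
theta = atan2(-2, 12) = 350.5377 deg
phi = acos(-9/15.1327) = 126.4939 deg

rho = 15.1327, theta = 350.5377 deg, phi = 126.4939 deg


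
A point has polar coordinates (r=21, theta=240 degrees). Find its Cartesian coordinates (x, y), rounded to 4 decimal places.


x = 21 * cos(240) = -10.5
y = 21 * sin(240) = -18.1865

(-10.5, -18.1865)


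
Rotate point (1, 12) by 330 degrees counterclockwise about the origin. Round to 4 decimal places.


x' = 1*cos(330) - 12*sin(330) = 6.866
y' = 1*sin(330) + 12*cos(330) = 9.8923

(6.866, 9.8923)


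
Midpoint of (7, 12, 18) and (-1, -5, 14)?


Midpoint = ((7+-1)/2, (12+-5)/2, (18+14)/2) = (3, 3.5, 16)

(3, 3.5, 16)


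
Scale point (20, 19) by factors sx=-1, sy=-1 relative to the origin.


Scaling: (x*sx, y*sy) = (20*-1, 19*-1) = (-20, -19)

(-20, -19)


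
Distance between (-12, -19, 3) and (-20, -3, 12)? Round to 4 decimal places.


d = sqrt((-20--12)^2 + (-3--19)^2 + (12-3)^2) = 20.025

20.025


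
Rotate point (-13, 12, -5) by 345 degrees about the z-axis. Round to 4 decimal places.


x' = -13*cos(345) - 12*sin(345) = -9.4512
y' = -13*sin(345) + 12*cos(345) = 14.9558
z' = -5

(-9.4512, 14.9558, -5)


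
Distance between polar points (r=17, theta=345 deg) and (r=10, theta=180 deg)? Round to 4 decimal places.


d = sqrt(r1^2 + r2^2 - 2*r1*r2*cos(t2-t1))
d = sqrt(17^2 + 10^2 - 2*17*10*cos(180-345)) = 26.7846

26.7846


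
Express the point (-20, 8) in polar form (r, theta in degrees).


r = sqrt((-20)^2 + 8^2) = 21.5407
theta = atan2(8, -20) = 158.1986 degrees

r = 21.5407, theta = 158.1986 degrees


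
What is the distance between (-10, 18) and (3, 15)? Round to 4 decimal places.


d = sqrt((3--10)^2 + (15-18)^2) = 13.3417

13.3417


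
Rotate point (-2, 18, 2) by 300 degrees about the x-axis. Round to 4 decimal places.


x' = -2
y' = 18*cos(300) - 2*sin(300) = 10.7321
z' = 18*sin(300) + 2*cos(300) = -14.5885

(-2, 10.7321, -14.5885)


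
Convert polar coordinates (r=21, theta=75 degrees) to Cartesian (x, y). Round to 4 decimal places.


x = 21 * cos(75) = 5.4352
y = 21 * sin(75) = 20.2844

(5.4352, 20.2844)


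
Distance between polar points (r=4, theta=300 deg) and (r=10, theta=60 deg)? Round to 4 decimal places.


d = sqrt(r1^2 + r2^2 - 2*r1*r2*cos(t2-t1))
d = sqrt(4^2 + 10^2 - 2*4*10*cos(60-300)) = 12.49

12.49


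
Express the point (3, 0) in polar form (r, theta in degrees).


r = sqrt(3^2 + 0^2) = 3
theta = atan2(0, 3) = 0 degrees

r = 3, theta = 0 degrees


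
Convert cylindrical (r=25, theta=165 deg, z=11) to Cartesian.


x = 25 * cos(165) = -24.1481
y = 25 * sin(165) = 6.4705
z = 11

(-24.1481, 6.4705, 11)


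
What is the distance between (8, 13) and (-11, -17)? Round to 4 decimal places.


d = sqrt((-11-8)^2 + (-17-13)^2) = 35.5106

35.5106


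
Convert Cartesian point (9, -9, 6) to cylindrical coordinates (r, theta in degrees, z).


r = sqrt(9^2 + (-9)^2) = 12.7279
theta = atan2(-9, 9) = 315 deg
z = 6

r = 12.7279, theta = 315 deg, z = 6


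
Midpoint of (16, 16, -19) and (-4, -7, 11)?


Midpoint = ((16+-4)/2, (16+-7)/2, (-19+11)/2) = (6, 4.5, -4)

(6, 4.5, -4)


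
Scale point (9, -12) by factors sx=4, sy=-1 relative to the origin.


Scaling: (x*sx, y*sy) = (9*4, -12*-1) = (36, 12)

(36, 12)


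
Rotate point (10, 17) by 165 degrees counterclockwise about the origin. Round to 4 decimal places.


x' = 10*cos(165) - 17*sin(165) = -14.0592
y' = 10*sin(165) + 17*cos(165) = -13.8325

(-14.0592, -13.8325)


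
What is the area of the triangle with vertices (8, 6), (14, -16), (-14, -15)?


Area = |x1(y2-y3) + x2(y3-y1) + x3(y1-y2)| / 2
= |8*(-16--15) + 14*(-15-6) + -14*(6--16)| / 2
= 305

305


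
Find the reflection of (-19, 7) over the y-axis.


Reflection across y-axis: (x, y) -> (-x, y)
(-19, 7) -> (19, 7)

(19, 7)


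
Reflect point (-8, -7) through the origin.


Reflection through origin: (x, y) -> (-x, -y)
(-8, -7) -> (8, 7)

(8, 7)


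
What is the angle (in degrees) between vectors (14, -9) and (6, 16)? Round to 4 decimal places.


dot = 14*6 + -9*16 = -60
|u| = 16.6433, |v| = 17.088
cos(angle) = -0.211
angle = 102.1792 degrees

102.1792 degrees


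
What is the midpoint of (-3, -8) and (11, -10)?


Midpoint = ((-3+11)/2, (-8+-10)/2) = (4, -9)

(4, -9)


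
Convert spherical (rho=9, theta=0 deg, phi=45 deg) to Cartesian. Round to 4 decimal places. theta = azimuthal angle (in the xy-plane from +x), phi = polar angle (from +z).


x = 9 * sin(45) * cos(0) = 6.364
y = 9 * sin(45) * sin(0) = 0
z = 9 * cos(45) = 6.364

(6.364, 0, 6.364)


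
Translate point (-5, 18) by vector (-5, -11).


Translation: (x+dx, y+dy) = (-5+-5, 18+-11) = (-10, 7)

(-10, 7)


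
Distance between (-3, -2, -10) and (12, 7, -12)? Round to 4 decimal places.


d = sqrt((12--3)^2 + (7--2)^2 + (-12--10)^2) = 17.6068

17.6068


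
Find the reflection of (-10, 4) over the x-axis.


Reflection across x-axis: (x, y) -> (x, -y)
(-10, 4) -> (-10, -4)

(-10, -4)


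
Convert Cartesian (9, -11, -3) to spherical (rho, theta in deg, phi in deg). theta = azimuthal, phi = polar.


rho = sqrt(9^2 + (-11)^2 + (-3)^2) = 14.5258
theta = atan2(-11, 9) = 309.2894 deg
phi = acos(-3/14.5258) = 101.919 deg

rho = 14.5258, theta = 309.2894 deg, phi = 101.919 deg


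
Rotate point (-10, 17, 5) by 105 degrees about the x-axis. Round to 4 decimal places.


x' = -10
y' = 17*cos(105) - 5*sin(105) = -9.2296
z' = 17*sin(105) + 5*cos(105) = 15.1266

(-10, -9.2296, 15.1266)


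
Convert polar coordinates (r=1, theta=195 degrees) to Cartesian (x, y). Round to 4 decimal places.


x = 1 * cos(195) = -0.9659
y = 1 * sin(195) = -0.2588

(-0.9659, -0.2588)


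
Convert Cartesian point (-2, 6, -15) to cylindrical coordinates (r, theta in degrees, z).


r = sqrt((-2)^2 + 6^2) = 6.3246
theta = atan2(6, -2) = 108.4349 deg
z = -15

r = 6.3246, theta = 108.4349 deg, z = -15


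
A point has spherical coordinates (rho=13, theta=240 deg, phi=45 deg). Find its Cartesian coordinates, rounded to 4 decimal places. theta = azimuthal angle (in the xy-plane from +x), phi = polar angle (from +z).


x = 13 * sin(45) * cos(240) = -4.5962
y = 13 * sin(45) * sin(240) = -7.9608
z = 13 * cos(45) = 9.1924

(-4.5962, -7.9608, 9.1924)


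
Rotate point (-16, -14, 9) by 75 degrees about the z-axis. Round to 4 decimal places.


x' = -16*cos(75) - -14*sin(75) = 9.3819
y' = -16*sin(75) + -14*cos(75) = -19.0783
z' = 9

(9.3819, -19.0783, 9)


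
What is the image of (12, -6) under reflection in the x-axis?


Reflection across x-axis: (x, y) -> (x, -y)
(12, -6) -> (12, 6)

(12, 6)


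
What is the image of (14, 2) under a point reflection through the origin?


Reflection through origin: (x, y) -> (-x, -y)
(14, 2) -> (-14, -2)

(-14, -2)


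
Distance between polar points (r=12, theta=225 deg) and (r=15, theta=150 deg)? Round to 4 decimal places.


d = sqrt(r1^2 + r2^2 - 2*r1*r2*cos(t2-t1))
d = sqrt(12^2 + 15^2 - 2*12*15*cos(150-225)) = 16.608

16.608


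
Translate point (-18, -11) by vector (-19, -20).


Translation: (x+dx, y+dy) = (-18+-19, -11+-20) = (-37, -31)

(-37, -31)


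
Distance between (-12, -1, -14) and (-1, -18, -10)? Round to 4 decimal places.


d = sqrt((-1--12)^2 + (-18--1)^2 + (-10--14)^2) = 20.6398

20.6398


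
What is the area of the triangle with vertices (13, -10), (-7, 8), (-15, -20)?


Area = |x1(y2-y3) + x2(y3-y1) + x3(y1-y2)| / 2
= |13*(8--20) + -7*(-20--10) + -15*(-10-8)| / 2
= 352

352


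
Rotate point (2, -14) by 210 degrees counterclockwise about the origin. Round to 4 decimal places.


x' = 2*cos(210) - -14*sin(210) = -8.7321
y' = 2*sin(210) + -14*cos(210) = 11.1244

(-8.7321, 11.1244)


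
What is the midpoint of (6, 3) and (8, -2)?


Midpoint = ((6+8)/2, (3+-2)/2) = (7, 0.5)

(7, 0.5)


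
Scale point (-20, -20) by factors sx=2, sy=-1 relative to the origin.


Scaling: (x*sx, y*sy) = (-20*2, -20*-1) = (-40, 20)

(-40, 20)


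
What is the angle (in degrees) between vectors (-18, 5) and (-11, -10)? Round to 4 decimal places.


dot = -18*-11 + 5*-10 = 148
|u| = 18.6815, |v| = 14.8661
cos(angle) = 0.5329
angle = 57.7978 degrees

57.7978 degrees


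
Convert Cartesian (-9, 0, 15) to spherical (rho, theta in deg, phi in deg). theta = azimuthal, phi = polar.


rho = sqrt((-9)^2 + 0^2 + 15^2) = 17.4929
theta = atan2(0, -9) = 180 deg
phi = acos(15/17.4929) = 30.9638 deg

rho = 17.4929, theta = 180 deg, phi = 30.9638 deg


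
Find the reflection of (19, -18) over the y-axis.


Reflection across y-axis: (x, y) -> (-x, y)
(19, -18) -> (-19, -18)

(-19, -18)


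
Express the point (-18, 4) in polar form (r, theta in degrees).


r = sqrt((-18)^2 + 4^2) = 18.4391
theta = atan2(4, -18) = 167.4712 degrees

r = 18.4391, theta = 167.4712 degrees


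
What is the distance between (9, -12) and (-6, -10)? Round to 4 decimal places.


d = sqrt((-6-9)^2 + (-10--12)^2) = 15.1327

15.1327


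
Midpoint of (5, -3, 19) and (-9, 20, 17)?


Midpoint = ((5+-9)/2, (-3+20)/2, (19+17)/2) = (-2, 8.5, 18)

(-2, 8.5, 18)


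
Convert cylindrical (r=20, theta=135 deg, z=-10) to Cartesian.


x = 20 * cos(135) = -14.1421
y = 20 * sin(135) = 14.1421
z = -10

(-14.1421, 14.1421, -10)


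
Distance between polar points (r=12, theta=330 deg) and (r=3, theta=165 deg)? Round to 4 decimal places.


d = sqrt(r1^2 + r2^2 - 2*r1*r2*cos(t2-t1))
d = sqrt(12^2 + 3^2 - 2*12*3*cos(165-330)) = 14.918

14.918


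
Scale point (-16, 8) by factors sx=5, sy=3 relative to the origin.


Scaling: (x*sx, y*sy) = (-16*5, 8*3) = (-80, 24)

(-80, 24)


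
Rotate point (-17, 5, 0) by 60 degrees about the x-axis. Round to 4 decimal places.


x' = -17
y' = 5*cos(60) - 0*sin(60) = 2.5
z' = 5*sin(60) + 0*cos(60) = 4.3301

(-17, 2.5, 4.3301)


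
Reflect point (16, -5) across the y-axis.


Reflection across y-axis: (x, y) -> (-x, y)
(16, -5) -> (-16, -5)

(-16, -5)


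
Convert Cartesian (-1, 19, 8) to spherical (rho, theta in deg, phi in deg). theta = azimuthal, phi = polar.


rho = sqrt((-1)^2 + 19^2 + 8^2) = 20.6398
theta = atan2(19, -1) = 93.0128 deg
phi = acos(8/20.6398) = 67.1947 deg

rho = 20.6398, theta = 93.0128 deg, phi = 67.1947 deg


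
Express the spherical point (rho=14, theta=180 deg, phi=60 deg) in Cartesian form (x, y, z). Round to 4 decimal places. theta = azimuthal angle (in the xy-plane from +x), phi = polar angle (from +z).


x = 14 * sin(60) * cos(180) = -12.1244
y = 14 * sin(60) * sin(180) = 0
z = 14 * cos(60) = 7

(-12.1244, 0, 7)


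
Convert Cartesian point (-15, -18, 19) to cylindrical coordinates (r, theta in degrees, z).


r = sqrt((-15)^2 + (-18)^2) = 23.4307
theta = atan2(-18, -15) = 230.1944 deg
z = 19

r = 23.4307, theta = 230.1944 deg, z = 19


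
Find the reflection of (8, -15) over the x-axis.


Reflection across x-axis: (x, y) -> (x, -y)
(8, -15) -> (8, 15)

(8, 15)


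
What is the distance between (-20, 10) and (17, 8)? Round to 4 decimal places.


d = sqrt((17--20)^2 + (8-10)^2) = 37.054

37.054


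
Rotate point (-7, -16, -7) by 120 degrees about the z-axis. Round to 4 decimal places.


x' = -7*cos(120) - -16*sin(120) = 17.3564
y' = -7*sin(120) + -16*cos(120) = 1.9378
z' = -7

(17.3564, 1.9378, -7)


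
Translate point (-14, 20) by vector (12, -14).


Translation: (x+dx, y+dy) = (-14+12, 20+-14) = (-2, 6)

(-2, 6)


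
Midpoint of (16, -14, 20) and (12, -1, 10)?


Midpoint = ((16+12)/2, (-14+-1)/2, (20+10)/2) = (14, -7.5, 15)

(14, -7.5, 15)


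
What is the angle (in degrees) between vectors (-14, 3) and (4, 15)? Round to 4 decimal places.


dot = -14*4 + 3*15 = -11
|u| = 14.3178, |v| = 15.5242
cos(angle) = -0.0495
angle = 92.8367 degrees

92.8367 degrees


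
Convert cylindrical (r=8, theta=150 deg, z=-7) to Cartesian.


x = 8 * cos(150) = -6.9282
y = 8 * sin(150) = 4
z = -7

(-6.9282, 4, -7)


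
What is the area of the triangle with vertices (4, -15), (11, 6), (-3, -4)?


Area = |x1(y2-y3) + x2(y3-y1) + x3(y1-y2)| / 2
= |4*(6--4) + 11*(-4--15) + -3*(-15-6)| / 2
= 112

112


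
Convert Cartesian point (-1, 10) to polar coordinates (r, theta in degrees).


r = sqrt((-1)^2 + 10^2) = 10.0499
theta = atan2(10, -1) = 95.7106 degrees

r = 10.0499, theta = 95.7106 degrees


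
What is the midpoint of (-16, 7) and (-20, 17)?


Midpoint = ((-16+-20)/2, (7+17)/2) = (-18, 12)

(-18, 12)


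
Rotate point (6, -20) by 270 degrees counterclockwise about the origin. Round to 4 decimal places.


x' = 6*cos(270) - -20*sin(270) = -20
y' = 6*sin(270) + -20*cos(270) = -6

(-20, -6)


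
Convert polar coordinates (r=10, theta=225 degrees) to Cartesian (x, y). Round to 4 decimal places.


x = 10 * cos(225) = -7.0711
y = 10 * sin(225) = -7.0711

(-7.0711, -7.0711)


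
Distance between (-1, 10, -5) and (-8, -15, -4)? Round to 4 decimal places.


d = sqrt((-8--1)^2 + (-15-10)^2 + (-4--5)^2) = 25.9808

25.9808


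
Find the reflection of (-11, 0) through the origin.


Reflection through origin: (x, y) -> (-x, -y)
(-11, 0) -> (11, 0)

(11, 0)


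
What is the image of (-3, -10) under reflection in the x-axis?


Reflection across x-axis: (x, y) -> (x, -y)
(-3, -10) -> (-3, 10)

(-3, 10)


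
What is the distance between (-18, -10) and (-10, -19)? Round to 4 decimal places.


d = sqrt((-10--18)^2 + (-19--10)^2) = 12.0416

12.0416


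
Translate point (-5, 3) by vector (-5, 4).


Translation: (x+dx, y+dy) = (-5+-5, 3+4) = (-10, 7)

(-10, 7)


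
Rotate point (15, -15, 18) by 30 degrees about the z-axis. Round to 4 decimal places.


x' = 15*cos(30) - -15*sin(30) = 20.4904
y' = 15*sin(30) + -15*cos(30) = -5.4904
z' = 18

(20.4904, -5.4904, 18)


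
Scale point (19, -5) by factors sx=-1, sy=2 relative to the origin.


Scaling: (x*sx, y*sy) = (19*-1, -5*2) = (-19, -10)

(-19, -10)


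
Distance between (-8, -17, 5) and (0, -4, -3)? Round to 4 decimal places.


d = sqrt((0--8)^2 + (-4--17)^2 + (-3-5)^2) = 17.2337

17.2337


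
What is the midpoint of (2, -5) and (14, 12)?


Midpoint = ((2+14)/2, (-5+12)/2) = (8, 3.5)

(8, 3.5)


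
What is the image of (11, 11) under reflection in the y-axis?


Reflection across y-axis: (x, y) -> (-x, y)
(11, 11) -> (-11, 11)

(-11, 11)


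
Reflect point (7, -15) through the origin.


Reflection through origin: (x, y) -> (-x, -y)
(7, -15) -> (-7, 15)

(-7, 15)


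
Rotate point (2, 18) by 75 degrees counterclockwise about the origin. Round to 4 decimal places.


x' = 2*cos(75) - 18*sin(75) = -16.869
y' = 2*sin(75) + 18*cos(75) = 6.5906

(-16.869, 6.5906)


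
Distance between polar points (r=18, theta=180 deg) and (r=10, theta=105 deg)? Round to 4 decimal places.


d = sqrt(r1^2 + r2^2 - 2*r1*r2*cos(t2-t1))
d = sqrt(18^2 + 10^2 - 2*18*10*cos(105-180)) = 18.1886

18.1886


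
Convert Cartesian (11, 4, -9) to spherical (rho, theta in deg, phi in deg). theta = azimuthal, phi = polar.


rho = sqrt(11^2 + 4^2 + (-9)^2) = 14.7648
theta = atan2(4, 11) = 19.9831 deg
phi = acos(-9/14.7648) = 127.5575 deg

rho = 14.7648, theta = 19.9831 deg, phi = 127.5575 deg


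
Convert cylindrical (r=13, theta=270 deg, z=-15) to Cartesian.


x = 13 * cos(270) = 0
y = 13 * sin(270) = -13
z = -15

(0, -13, -15)


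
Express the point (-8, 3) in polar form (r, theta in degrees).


r = sqrt((-8)^2 + 3^2) = 8.544
theta = atan2(3, -8) = 159.444 degrees

r = 8.544, theta = 159.444 degrees


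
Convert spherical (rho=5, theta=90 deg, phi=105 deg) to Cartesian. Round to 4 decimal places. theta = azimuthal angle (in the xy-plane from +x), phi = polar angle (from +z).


x = 5 * sin(105) * cos(90) = 0
y = 5 * sin(105) * sin(90) = 4.8296
z = 5 * cos(105) = -1.2941

(0, 4.8296, -1.2941)


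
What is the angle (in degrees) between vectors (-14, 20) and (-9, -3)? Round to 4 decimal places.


dot = -14*-9 + 20*-3 = 66
|u| = 24.4131, |v| = 9.4868
cos(angle) = 0.285
angle = 73.4429 degrees

73.4429 degrees


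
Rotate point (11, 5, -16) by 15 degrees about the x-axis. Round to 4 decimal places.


x' = 11
y' = 5*cos(15) - -16*sin(15) = 8.9707
z' = 5*sin(15) + -16*cos(15) = -14.1607

(11, 8.9707, -14.1607)


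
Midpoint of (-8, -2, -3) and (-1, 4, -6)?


Midpoint = ((-8+-1)/2, (-2+4)/2, (-3+-6)/2) = (-4.5, 1, -4.5)

(-4.5, 1, -4.5)


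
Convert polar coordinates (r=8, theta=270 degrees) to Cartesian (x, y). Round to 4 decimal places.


x = 8 * cos(270) = 0
y = 8 * sin(270) = -8

(0, -8)


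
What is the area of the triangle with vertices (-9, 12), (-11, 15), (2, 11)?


Area = |x1(y2-y3) + x2(y3-y1) + x3(y1-y2)| / 2
= |-9*(15-11) + -11*(11-12) + 2*(12-15)| / 2
= 15.5

15.5


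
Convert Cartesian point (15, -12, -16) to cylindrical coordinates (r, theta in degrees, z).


r = sqrt(15^2 + (-12)^2) = 19.2094
theta = atan2(-12, 15) = 321.3402 deg
z = -16

r = 19.2094, theta = 321.3402 deg, z = -16
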